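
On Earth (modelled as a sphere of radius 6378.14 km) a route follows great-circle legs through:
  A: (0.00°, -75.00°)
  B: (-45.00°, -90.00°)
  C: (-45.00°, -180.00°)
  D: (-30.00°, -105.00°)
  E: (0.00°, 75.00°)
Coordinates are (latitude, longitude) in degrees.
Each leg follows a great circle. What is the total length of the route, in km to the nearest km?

35190 km

Leg A→B: central angle 0.8189 rad, distance 5223.2 km.
Leg B→C: central angle 1.0472 rad, distance 6679.2 km.
Leg C→D: central angle 1.0332 rad, distance 6590.1 km.
Leg D→E: central angle 2.6180 rad, distance 16697.9 km.
Total: 5223.2 + 6679.2 + 6590.1 + 16697.9 ≈ 35190 km.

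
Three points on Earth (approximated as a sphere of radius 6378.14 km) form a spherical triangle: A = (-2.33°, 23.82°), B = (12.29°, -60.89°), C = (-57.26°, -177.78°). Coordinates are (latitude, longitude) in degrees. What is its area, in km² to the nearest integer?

Side lengths (central angles): a = 2.0021, b = 2.0581, c = 1.4894 rad; semiperimeter s = 2.7748.
By l'Huilier's theorem, tan(E/4) = √[tan(s/2) tan((s−a)/2) tan((s−b)/2) tan((s−c)/2)], giving spherical excess E = 2.6601 rad.
Area = E·R² = 2.6601 × (6378.14)² ≈ 108212658 km².

108212658 km²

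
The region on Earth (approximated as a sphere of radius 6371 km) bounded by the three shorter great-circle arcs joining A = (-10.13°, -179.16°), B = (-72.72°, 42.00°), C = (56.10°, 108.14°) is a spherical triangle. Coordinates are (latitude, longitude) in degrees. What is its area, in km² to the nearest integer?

100277617 km²

Side lengths (central angles): a = 2.3826, b = 1.5535, c = 1.6230 rad; semiperimeter s = 2.7796.
By l'Huilier's theorem, tan(E/4) = √[tan(s/2) tan((s−a)/2) tan((s−b)/2) tan((s−c)/2)], giving spherical excess E = 2.4705 rad.
Area = E·R² = 2.4705 × (6371)² ≈ 100277617 km².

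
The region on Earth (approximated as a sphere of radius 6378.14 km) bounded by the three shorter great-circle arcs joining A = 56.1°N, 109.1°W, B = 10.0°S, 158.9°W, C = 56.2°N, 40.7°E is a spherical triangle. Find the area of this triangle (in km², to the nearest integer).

36933592 km²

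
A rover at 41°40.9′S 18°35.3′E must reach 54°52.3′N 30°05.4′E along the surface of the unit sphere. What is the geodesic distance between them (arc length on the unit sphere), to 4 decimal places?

Let φ₁ = -0.7275 rad, φ₂ = 0.9577 rad, and Δλ = 0.2007 rad.
Haversine: a = sin²(Δφ/2) + cos φ₁ cos φ₂ sin²(Δλ/2) = 0.5571 + (0.7469)(0.5754)(0.0100) = 0.56138.
Central angle c = 2·arcsin(√a) = 1.69386 rad.
On the unit sphere the arc length equals the central angle: 1.6939.

1.6939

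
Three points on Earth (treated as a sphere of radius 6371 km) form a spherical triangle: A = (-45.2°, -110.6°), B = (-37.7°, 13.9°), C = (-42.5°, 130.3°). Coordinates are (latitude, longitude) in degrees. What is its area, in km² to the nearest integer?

Side lengths (central angles): a = 1.4164, b = 1.3421, c = 1.4524 rad; semiperimeter s = 2.1054.
By l'Huilier's theorem, tan(E/4) = √[tan(s/2) tan((s−a)/2) tan((s−b)/2) tan((s−c)/2)], giving spherical excess E = 1.1383 rad.
Area = E·R² = 1.1383 × (6371)² ≈ 46202924 km².

46202924 km²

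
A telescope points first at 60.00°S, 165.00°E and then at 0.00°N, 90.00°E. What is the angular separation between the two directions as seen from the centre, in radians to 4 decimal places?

With latitudes φ₁ = -60.000°, φ₂ = 0.000° and longitude difference Δλ = -75.000°:
Haversine: a = sin²(Δφ/2) + cos φ₁ cos φ₂ sin²(Δλ/2) = 0.2500 + (0.5000)(1.0000)(0.3706) = 0.43530.
Central angle c = 2·arcsin(√a) = 1.44102 rad.
So the angular separation is 1.4410 rad.

1.4410 rad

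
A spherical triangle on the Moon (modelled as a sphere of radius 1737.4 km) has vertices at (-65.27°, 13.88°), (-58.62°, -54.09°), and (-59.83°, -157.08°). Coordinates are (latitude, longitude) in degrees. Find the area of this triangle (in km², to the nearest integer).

729226 km²

Side lengths (central angles): a = 0.8240, b = 0.9550, c = 0.5411 rad; semiperimeter s = 1.1601.
By l'Huilier's theorem, tan(E/4) = √[tan(s/2) tan((s−a)/2) tan((s−b)/2) tan((s−c)/2)], giving spherical excess E = 0.2416 rad.
Area = E·R² = 0.2416 × (1737.4)² ≈ 729226 km².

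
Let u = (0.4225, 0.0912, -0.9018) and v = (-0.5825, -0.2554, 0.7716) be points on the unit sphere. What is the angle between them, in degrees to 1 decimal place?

u·v = -0.9652; |u| = 1.0000, |v| = 1.0000.
cos θ = (u·v)/(|u||v|) = -0.9652, so θ = 164.8°.

164.8°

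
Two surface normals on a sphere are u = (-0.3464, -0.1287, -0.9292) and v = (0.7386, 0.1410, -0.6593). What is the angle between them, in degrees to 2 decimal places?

u·v = 0.3386; |u| = 1.0000, |v| = 1.0000.
cos θ = (u·v)/(|u||v|) = 0.3386, so θ = 70.21°.

70.21°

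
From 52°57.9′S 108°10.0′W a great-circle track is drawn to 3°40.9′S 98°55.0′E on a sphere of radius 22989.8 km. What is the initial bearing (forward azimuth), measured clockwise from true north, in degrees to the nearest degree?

Δλ = -152.917° = -2.6689 rad.
y = sin Δλ · cos φ₂ = (-0.4553)(0.9979) = -0.4543
x = cos φ₁ sin φ₂ − sin φ₁ cos φ₂ cos Δλ = (0.6023)(-0.0642) − (-0.7983)(0.9979)(-0.8903) = -0.7479
θ = atan2(y, x) = -148.72°; adding 360° gives 211°.

211°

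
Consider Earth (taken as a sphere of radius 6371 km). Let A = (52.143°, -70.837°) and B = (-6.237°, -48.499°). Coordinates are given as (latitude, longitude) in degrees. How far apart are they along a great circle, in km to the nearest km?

In radians: φ₁ = 0.9101, φ₂ = -0.1089, Δλ = 22.338° = 0.3899 rad.
Haversine: a = sin²(Δφ/2) + cos φ₁ cos φ₂ sin²(Δλ/2) = 0.2379 + (0.6137)(0.9941)(0.0375) = 0.26075.
Central angle c = 2·arcsin(√a) = 1.07185 rad.
Distance = R·c = 6371 × 1.0718 ≈ 6829 km.

6829 km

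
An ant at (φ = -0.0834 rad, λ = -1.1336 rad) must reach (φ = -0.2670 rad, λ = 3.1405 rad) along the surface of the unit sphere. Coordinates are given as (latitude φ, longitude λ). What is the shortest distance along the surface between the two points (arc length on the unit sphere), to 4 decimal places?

In radians: φ₁ = -0.0834, φ₂ = -0.2670, Δλ = -115.112° = -2.0091 rad.
cos c = sin φ₁ sin φ₂ + cos φ₁ cos φ₂ cos Δλ = (-0.0833)(-0.2638) + (0.9965)(0.9646)(-0.4244) = -0.38595,
so c = arccos(-0.38595) = 1.96704 rad.
On the unit sphere the arc length equals the central angle: 1.9670.

1.9670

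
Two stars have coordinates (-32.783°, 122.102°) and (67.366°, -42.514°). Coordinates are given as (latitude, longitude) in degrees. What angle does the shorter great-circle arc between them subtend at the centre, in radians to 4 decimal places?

2.5179 rad

Let φ₁ = -0.5722 rad, φ₂ = 1.1758 rad, and Δλ = -2.8731 rad.
cos c = sin φ₁ sin φ₂ + cos φ₁ cos φ₂ cos Δλ = (-0.5415)(0.9230) + (0.8407)(0.3848)(-0.9642) = -0.81171,
so c = arccos(-0.81171) = 2.51787 rad.
So the angular separation is 2.5179 rad.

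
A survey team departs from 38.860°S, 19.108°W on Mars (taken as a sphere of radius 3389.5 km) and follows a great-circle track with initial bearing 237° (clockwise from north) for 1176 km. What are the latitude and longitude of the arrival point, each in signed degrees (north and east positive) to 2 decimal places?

Angular distance δ = d/R = 1176/3389.5 = 0.34695 rad; initial bearing θ = 4.1364 rad.
sin φ₂ = sin φ₁ cos δ + cos φ₁ sin δ cos θ = (-0.6274)(0.9404) + (0.7787)(0.3400)(-0.5446) = -0.7342, so φ₂ = -47.24°.
Δλ = atan2(sin θ sin δ cos φ₁, cos δ − sin φ₁ sin φ₂) = atan2(-0.2221, 0.4797) = -24.839°.
λ₂ = -19.108° − 24.839° = -43.95°.

-47.24°, -43.95°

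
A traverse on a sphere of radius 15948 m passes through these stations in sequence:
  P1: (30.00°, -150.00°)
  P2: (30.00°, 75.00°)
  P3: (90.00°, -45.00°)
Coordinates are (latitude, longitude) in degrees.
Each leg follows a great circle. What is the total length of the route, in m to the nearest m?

46283 m

Leg P1→P2: central angle 1.8549 rad, distance 29582.5 m.
Leg P2→P3: central angle 1.0472 rad, distance 16700.7 m.
Total: 29582.5 + 16700.7 ≈ 46283 m.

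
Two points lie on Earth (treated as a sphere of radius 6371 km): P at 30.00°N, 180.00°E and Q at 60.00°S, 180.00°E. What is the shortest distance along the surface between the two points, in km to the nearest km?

With latitudes φ₁ = 30.000°, φ₂ = -60.000° and longitude difference Δλ = 0.000°:
Haversine: a = sin²(Δφ/2) + cos φ₁ cos φ₂ sin²(Δλ/2) = 0.5000 + (0.8660)(0.5000)(0.0000) = 0.50000.
Central angle c = 2·arcsin(√a) = 1.57080 rad.
Distance = R·c = 6371 × 1.5708 ≈ 10008 km.

10008 km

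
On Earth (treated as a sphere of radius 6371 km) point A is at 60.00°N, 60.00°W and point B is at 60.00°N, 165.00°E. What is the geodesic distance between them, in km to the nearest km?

6118 km

Let φ₁ = 1.0472 rad, φ₂ = 1.0472 rad, and Δλ = -2.3562 rad.
cos c = sin φ₁ sin φ₂ + cos φ₁ cos φ₂ cos Δλ = (0.8660)(0.8660) + (0.5000)(0.5000)(-0.7071) = 0.57322,
so c = arccos(0.57322) = 0.96036 rad.
Distance = R·c = 6371 × 0.9604 ≈ 6118 km.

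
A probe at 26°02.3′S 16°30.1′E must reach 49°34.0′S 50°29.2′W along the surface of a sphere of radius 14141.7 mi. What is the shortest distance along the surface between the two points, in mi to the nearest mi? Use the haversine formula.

Let φ₁ = -0.4545 rad, φ₂ = -0.8651 rad, and Δλ = -1.1692 rad.
Haversine: a = sin²(Δφ/2) + cos φ₁ cos φ₂ sin²(Δλ/2) = 0.0416 + (0.8985)(0.6486)(0.3045) = 0.21903.
Central angle c = 2·arcsin(√a) = 0.97408 rad.
Distance = R·c = 14141.7 × 0.9741 ≈ 13775 mi.

13775 mi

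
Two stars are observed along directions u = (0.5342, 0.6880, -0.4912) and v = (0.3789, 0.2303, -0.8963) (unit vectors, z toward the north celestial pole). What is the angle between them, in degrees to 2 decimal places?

u·v = 0.8011; |u| = 1.0000, |v| = 1.0000.
cos θ = (u·v)/(|u||v|) = 0.8011, so θ = 36.76°.

36.76°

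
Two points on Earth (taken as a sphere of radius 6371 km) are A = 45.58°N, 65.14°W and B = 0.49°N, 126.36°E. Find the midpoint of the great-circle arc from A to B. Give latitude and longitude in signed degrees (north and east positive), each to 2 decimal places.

The central angle between A and B is δ = 2.3182 rad.
With f = 0.5, the slerp weights are sin((1−f)δ)/sin δ = 1.2495 and sin(fδ)/sin δ = 1.2495.
Weighted sum of the unit vectors: (1.2495)·(0.2942,-0.6351,0.7142) + (1.2495)·(-0.5928,0.8053,0.0086) = (-0.3731, 0.2127, 0.9031).
Converting back: φ = atan2(z, √(x²+y²)) = 64.57°, λ = atan2(y, x) = 150.31°.

64.57°, 150.31°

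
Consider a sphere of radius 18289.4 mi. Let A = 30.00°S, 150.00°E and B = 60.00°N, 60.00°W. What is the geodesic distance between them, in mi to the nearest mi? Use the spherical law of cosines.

Let φ₁ = -0.5236 rad, φ₂ = 1.0472 rad, and Δλ = 2.6180 rad.
cos c = sin φ₁ sin φ₂ + cos φ₁ cos φ₂ cos Δλ = (-0.5000)(0.8660) + (0.8660)(0.5000)(-0.8660) = -0.80801,
so c = arccos(-0.80801) = 2.51157 rad.
Distance = R·c = 18289.4 × 2.5116 ≈ 45935 mi.

45935 mi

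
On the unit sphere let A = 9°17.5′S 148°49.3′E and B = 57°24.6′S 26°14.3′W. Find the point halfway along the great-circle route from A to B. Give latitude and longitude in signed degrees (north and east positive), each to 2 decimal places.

-65.73°, 142.94°

Central angle δ = 1.9753 rad. Interpolating on the sphere with fraction f = 0.5:
P = [sin((1−f)δ)·A + sin(fδ)·B] / sin δ = 0.9080·A + 0.9080·B in Cartesian coordinates,
giving P = (-0.3280, 0.2477, -0.9116), i.e. latitude -65.73°, longitude 142.94°.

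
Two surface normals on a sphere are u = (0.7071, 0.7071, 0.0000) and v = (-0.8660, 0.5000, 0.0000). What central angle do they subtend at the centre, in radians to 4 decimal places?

u·v = -0.2588; |u| = 1.0000, |v| = 1.0000.
cos θ = (u·v)/(|u||v|) = -0.2588, so θ = 1.8326 rad.

1.8326 rad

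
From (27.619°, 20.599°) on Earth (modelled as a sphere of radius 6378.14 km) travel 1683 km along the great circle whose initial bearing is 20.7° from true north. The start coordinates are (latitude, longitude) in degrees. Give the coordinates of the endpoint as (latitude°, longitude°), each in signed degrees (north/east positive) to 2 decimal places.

41.58°, 27.68°

Angular distance δ = d/R = 1683/6378.14 = 0.26387 rad; initial bearing θ = 0.3613 rad.
sin φ₂ = sin φ₁ cos δ + cos φ₁ sin δ cos θ = (0.4636)(0.9654) + (0.8860)(0.2608)(0.9354) = 0.6637, so φ₂ = 41.58°.
Δλ = atan2(sin θ sin δ cos φ₁, cos δ − sin φ₁ sin φ₂) = atan2(0.0817, 0.6577) = 7.080°.
λ₂ = 20.599° + 7.080° = 27.68°.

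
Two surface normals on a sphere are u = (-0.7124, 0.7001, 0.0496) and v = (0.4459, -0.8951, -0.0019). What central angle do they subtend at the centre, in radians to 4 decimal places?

2.8064 rad

u·v = -0.9444; |u| = 1.0001, |v| = 1.0000.
cos θ = (u·v)/(|u||v|) = -0.9443, so θ = 2.8064 rad.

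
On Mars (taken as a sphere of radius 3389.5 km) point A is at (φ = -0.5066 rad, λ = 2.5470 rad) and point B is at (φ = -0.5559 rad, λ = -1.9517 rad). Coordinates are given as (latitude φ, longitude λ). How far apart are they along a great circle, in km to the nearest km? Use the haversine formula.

4990 km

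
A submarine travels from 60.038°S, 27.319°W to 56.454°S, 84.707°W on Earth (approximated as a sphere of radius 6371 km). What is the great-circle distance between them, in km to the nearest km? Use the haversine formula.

With latitudes φ₁ = -60.038°, φ₂ = -56.454° and longitude difference Δλ = -57.388°:
Haversine: a = sin²(Δφ/2) + cos φ₁ cos φ₂ sin²(Δλ/2) = 0.0010 + (0.4994)(0.5526)(0.2305) = 0.06460.
Central angle c = 2·arcsin(√a) = 0.51397 rad.
Distance = R·c = 6371 × 0.5140 ≈ 3274 km.

3274 km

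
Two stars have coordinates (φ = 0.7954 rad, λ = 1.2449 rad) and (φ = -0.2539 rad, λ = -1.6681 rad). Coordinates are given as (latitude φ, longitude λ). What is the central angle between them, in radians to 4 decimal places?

2.5668 rad

In radians: φ₁ = 0.7954, φ₂ = -0.2539, Δλ = -166.903° = -2.9130 rad.
cos c = sin φ₁ sin φ₂ + cos φ₁ cos φ₂ cos Δλ = (0.7141)(-0.2512) + (0.7000)(0.9679)(-0.9740) = -0.83931,
so c = arccos(-0.83931) = 2.56681 rad.
So the angular separation is 2.5668 rad.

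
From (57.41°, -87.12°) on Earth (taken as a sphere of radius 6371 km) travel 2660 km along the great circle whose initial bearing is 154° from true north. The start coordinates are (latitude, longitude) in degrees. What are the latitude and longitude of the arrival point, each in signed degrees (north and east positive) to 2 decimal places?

Angular distance δ = d/R = 2660/6371 = 0.41752 rad; initial bearing θ = 2.6878 rad.
sin φ₂ = sin φ₁ cos δ + cos φ₁ sin δ cos θ = (0.8425)(0.9141) + (0.5386)(0.4055)(-0.8988) = 0.5739, so φ₂ = 35.02°.
Δλ = atan2(sin θ sin δ cos φ₁, cos δ − sin φ₁ sin φ₂) = atan2(0.0957, 0.4306) = 12.536°.
λ₂ = -87.120° + 12.536° = -74.58°.

35.02°, -74.58°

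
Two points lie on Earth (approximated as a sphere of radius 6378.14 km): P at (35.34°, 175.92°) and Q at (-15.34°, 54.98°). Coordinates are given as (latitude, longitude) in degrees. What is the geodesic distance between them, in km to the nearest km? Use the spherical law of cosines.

13790 km

With latitudes φ₁ = 35.340°, φ₂ = -15.340° and longitude difference Δλ = -120.940°:
cos c = sin φ₁ sin φ₂ + cos φ₁ cos φ₂ cos Δλ = (0.5784)(-0.2645) + (0.8157)(0.9644)(-0.5141) = -0.55748,
so c = arccos(-0.55748) = 2.16214 rad.
Distance = R·c = 6378.14 × 2.1621 ≈ 13790 km.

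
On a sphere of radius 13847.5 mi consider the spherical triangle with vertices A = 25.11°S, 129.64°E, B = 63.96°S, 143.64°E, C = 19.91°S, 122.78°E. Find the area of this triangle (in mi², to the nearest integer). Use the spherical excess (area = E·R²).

Side lengths (central angles): a = 0.8070, b = 0.1430, c = 0.6967 rad; semiperimeter s = 0.8233.
By l'Huilier's theorem, tan(E/4) = √[tan(s/2) tan((s−a)/2) tan((s−b)/2) tan((s−c)/2)], giving spherical excess E = 0.0358 rad.
Area = E·R² = 0.0358 × (13847.5)² ≈ 6866123 mi².

6866123 mi²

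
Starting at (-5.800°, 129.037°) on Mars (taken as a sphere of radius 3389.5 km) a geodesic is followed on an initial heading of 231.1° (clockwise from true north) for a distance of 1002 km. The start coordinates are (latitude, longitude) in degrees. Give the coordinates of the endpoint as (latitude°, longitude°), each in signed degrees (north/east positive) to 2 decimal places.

Angular distance δ = d/R = 1002/3389.5 = 0.29562 rad; initial bearing θ = 4.0335 rad.
sin φ₂ = sin φ₁ cos δ + cos φ₁ sin δ cos θ = (-0.1011)(0.9566) + (0.9949)(0.2913)(-0.6280) = -0.2787, so φ₂ = -16.18°.
Δλ = atan2(sin θ sin δ cos φ₁, cos δ − sin φ₁ sin φ₂) = atan2(-0.2256, 0.9285) = -13.655°.
λ₂ = 129.037° − 13.655° = 115.38°.

-16.18°, 115.38°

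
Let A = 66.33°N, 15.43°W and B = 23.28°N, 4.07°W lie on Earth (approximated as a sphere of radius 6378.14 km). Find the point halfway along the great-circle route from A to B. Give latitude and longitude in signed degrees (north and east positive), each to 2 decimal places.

44.92°, -7.52°

The central angle between A and B is δ = 0.7619 rad.
With f = 0.5, the slerp weights are sin((1−f)δ)/sin δ = 0.5386 and sin(fδ)/sin δ = 0.5386.
Weighted sum of the unit vectors: (0.5386)·(0.3870,-0.1068,0.9159) + (0.5386)·(0.9163,-0.0652,0.3952) = (0.7020, -0.0926, 0.7062).
Converting back: φ = atan2(z, √(x²+y²)) = 44.92°, λ = atan2(y, x) = -7.52°.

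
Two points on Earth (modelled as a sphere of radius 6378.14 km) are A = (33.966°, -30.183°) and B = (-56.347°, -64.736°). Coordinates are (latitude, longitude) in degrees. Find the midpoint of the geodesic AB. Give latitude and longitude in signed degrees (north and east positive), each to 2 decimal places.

-11.68°, -43.92°

The central angle between A and B is δ = 1.6574 rad.
With f = 0.5, the slerp weights are sin((1−f)δ)/sin δ = 0.7398 and sin(fδ)/sin δ = 0.7398.
Weighted sum of the unit vectors: (0.7398)·(0.7169,-0.4170,0.5587) + (0.7398)·(0.2365,-0.5012,-0.8324) = (0.7054, -0.6793, -0.2025).
Converting back: φ = atan2(z, √(x²+y²)) = -11.68°, λ = atan2(y, x) = -43.92°.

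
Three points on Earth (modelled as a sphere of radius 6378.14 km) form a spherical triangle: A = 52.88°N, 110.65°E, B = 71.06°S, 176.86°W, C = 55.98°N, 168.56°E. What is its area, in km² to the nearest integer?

51016781 km²

Side lengths (central angles): a = 2.2246, b = 0.5730, c = 2.3396 rad; semiperimeter s = 2.5686.
By l'Huilier's theorem, tan(E/4) = √[tan(s/2) tan((s−a)/2) tan((s−b)/2) tan((s−c)/2)], giving spherical excess E = 1.2541 rad.
Area = E·R² = 1.2541 × (6378.14)² ≈ 51016781 km².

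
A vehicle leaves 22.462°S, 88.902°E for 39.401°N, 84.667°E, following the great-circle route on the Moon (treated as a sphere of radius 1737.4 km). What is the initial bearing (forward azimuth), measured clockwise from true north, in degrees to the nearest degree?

356°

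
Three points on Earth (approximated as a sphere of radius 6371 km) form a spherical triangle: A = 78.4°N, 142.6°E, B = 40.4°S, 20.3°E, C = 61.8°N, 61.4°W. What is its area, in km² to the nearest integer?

55267512 km²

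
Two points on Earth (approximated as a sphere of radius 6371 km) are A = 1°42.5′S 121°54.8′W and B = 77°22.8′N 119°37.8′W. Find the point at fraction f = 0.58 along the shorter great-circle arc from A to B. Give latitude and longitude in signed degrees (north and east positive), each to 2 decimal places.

44.17°, -121.41°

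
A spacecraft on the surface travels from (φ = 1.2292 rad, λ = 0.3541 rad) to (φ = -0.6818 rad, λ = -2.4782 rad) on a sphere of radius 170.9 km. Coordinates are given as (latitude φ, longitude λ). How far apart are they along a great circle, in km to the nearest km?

439 km

Let φ₁ = 1.2292 rad, φ₂ = -0.6818 rad, and Δλ = -2.8323 rad.
Haversine: a = sin²(Δφ/2) + cos φ₁ cos φ₂ sin²(Δλ/2) = 0.6668 + (0.3350)(0.7764)(0.9763) = 0.92077.
Central angle c = 2·arcsin(√a) = 2.57092 rad.
Distance = R·c = 170.9 × 2.5709 ≈ 439 km.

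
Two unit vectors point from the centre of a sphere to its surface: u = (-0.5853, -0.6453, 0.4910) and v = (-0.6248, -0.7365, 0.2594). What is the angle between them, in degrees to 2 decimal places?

14.48°

u·v = 0.9683; |u| = 1.0000, |v| = 1.0000.
cos θ = (u·v)/(|u||v|) = 0.9682, so θ = 14.48°.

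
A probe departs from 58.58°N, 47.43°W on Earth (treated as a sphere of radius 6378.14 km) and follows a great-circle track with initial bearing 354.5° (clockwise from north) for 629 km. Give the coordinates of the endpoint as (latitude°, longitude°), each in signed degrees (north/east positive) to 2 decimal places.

Angular distance δ = d/R = 629/6378.14 = 0.09862 rad; initial bearing θ = 6.1872 rad.
sin φ₂ = sin φ₁ cos δ + cos φ₁ sin δ cos θ = (0.8534)(0.9951) + (0.5213)(0.0985)(0.9954) = 0.9003, so φ₂ = 64.20°.
Δλ = atan2(sin θ sin δ cos φ₁, cos δ − sin φ₁ sin φ₂) = atan2(-0.0049, 0.2268) = -1.242°.
λ₂ = -47.430° − 1.242° = -48.67°.

64.20°, -48.67°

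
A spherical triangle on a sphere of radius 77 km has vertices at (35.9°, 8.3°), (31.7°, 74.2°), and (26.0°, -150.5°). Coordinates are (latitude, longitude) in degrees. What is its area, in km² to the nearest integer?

Side lengths (central angles): a = 1.8894, b = 2.0062, c = 0.9403 rad; semiperimeter s = 2.4179.
By l'Huilier's theorem, tan(E/4) = √[tan(s/2) tan((s−a)/2) tan((s−b)/2) tan((s−c)/2)], giving spherical excess E = 1.4132 rad.
Area = E·R² = 1.4132 × (77)² ≈ 8379 km².

8379 km²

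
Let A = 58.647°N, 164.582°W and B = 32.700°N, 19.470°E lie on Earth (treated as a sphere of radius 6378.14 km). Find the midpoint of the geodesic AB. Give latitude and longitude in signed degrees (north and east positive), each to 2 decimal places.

Central angle δ = 1.5462 rad. Interpolating on the sphere with fraction f = 0.5:
P = [sin((1−f)δ)·A + sin(fδ)·B] / sin δ = 0.6986·A + 0.6986·B in Cartesian coordinates,
giving P = (0.2038, 0.0993, 0.9740), i.e. latitude 76.89°, longitude 25.97°.

76.89°, 25.97°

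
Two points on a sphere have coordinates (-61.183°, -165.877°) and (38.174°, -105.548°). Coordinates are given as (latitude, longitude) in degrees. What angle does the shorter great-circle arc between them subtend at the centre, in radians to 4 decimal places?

Let φ₁ = -1.0678 rad, φ₂ = 0.6663 rad, and Δλ = 1.0529 rad.
cos c = sin φ₁ sin φ₂ + cos φ₁ cos φ₂ cos Δλ = (-0.8762)(0.6181) + (0.4820)(0.7861)(0.4950) = -0.35394,
so c = arccos(-0.35394) = 1.93257 rad.
So the angular separation is 1.9326 rad.

1.9326 rad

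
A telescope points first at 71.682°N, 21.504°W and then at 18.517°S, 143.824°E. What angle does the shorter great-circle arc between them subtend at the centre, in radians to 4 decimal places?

With latitudes φ₁ = 71.682°, φ₂ = -18.517° and longitude difference Δλ = 165.328°:
Haversine: a = sin²(Δφ/2) + cos φ₁ cos φ₂ sin²(Δλ/2) = 0.5017 + (0.3143)(0.9482)(0.9837) = 0.79490.
Central angle c = 2·arcsin(√a) = 2.20160 rad.
So the angular separation is 2.2016 rad.

2.2016 rad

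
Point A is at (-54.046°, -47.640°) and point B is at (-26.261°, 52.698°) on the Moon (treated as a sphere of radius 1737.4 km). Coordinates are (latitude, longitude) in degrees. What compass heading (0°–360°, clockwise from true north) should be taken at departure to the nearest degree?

With φ₁ = -0.9433, φ₂ = -0.4583, Δλ = 1.7512 rad, the forward-azimuth formula gives
θ = atan2( sin Δλ cos φ₂ , cos φ₁ sin φ₂ − sin φ₁ cos φ₂ cos Δλ ) = atan2(0.8822, -0.3901) = 113.85°.
So the initial bearing is 114°.

114°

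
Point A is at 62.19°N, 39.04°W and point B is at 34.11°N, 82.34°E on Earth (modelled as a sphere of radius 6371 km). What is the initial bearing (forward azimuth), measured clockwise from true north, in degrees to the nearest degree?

Δλ = 121.380° = 2.1185 rad.
y = sin Δλ · cos φ₂ = (0.8537)(0.8280) = 0.7069
x = cos φ₁ sin φ₂ − sin φ₁ cos φ₂ cos Δλ = (0.4665)(0.5608) − (0.8845)(0.8280)(-0.5207) = 0.6430
θ = atan2(y, x) = 47.71°, so the bearing is 48°.

48°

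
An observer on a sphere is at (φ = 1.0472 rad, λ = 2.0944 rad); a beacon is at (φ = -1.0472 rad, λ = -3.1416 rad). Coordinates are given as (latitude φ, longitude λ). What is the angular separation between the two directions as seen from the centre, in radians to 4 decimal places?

With latitudes φ₁ = 60.000°, φ₂ = -60.000° and longitude difference Δλ = 59.999°:
cos c = sin φ₁ sin φ₂ + cos φ₁ cos φ₂ cos Δλ = (0.8660)(-0.8660) + (0.5000)(0.5000)(0.5000) = -0.62500,
so c = arccos(-0.62500) = 2.24593 rad.
So the angular separation is 2.2459 rad.

2.2459 rad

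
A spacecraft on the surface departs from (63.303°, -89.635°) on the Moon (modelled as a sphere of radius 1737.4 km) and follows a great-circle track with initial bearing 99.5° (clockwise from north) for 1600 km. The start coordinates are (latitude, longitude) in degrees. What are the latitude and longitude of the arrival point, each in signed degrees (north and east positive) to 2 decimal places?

Angular distance δ = d/R = 1600/1737.4 = 0.92092 rad; initial bearing θ = 1.7366 rad.
sin φ₂ = sin φ₁ cos δ + cos φ₁ sin δ cos θ = (0.8934)(0.6051) + (0.4493)(0.7962)(-0.1650) = 0.4815, so φ₂ = 28.79°.
Δλ = atan2(sin θ sin δ cos φ₁, cos δ − sin φ₁ sin φ₂) = atan2(0.3528, 0.1749) = 63.632°.
λ₂ = -89.635° + 63.632° = -26.00°.

28.79°, -26.00°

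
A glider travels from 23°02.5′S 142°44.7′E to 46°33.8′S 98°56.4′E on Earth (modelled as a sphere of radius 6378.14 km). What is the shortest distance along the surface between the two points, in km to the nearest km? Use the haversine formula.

4697 km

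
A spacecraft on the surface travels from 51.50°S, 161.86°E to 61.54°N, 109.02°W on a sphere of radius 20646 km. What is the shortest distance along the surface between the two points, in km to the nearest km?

47967 km

Let φ₁ = -0.8988 rad, φ₂ = 1.0741 rad, and Δλ = 1.5554 rad.
cos c = sin φ₁ sin φ₂ + cos φ₁ cos φ₂ cos Δλ = (-0.7826)(0.8792) + (0.6225)(0.4765)(0.0154) = -0.68347,
so c = arccos(-0.68347) = 2.32331 rad.
Distance = R·c = 20646 × 2.3233 ≈ 47967 km.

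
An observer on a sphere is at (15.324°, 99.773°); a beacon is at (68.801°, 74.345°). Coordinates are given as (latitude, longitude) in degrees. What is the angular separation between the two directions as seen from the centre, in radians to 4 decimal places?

0.9748 rad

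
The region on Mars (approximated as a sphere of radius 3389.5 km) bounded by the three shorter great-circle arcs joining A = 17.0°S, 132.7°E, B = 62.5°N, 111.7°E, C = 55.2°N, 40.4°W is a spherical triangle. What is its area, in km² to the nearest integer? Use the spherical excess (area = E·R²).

Side lengths (central angles): a = 1.0524, b = 2.4685, c = 1.4173 rad; semiperimeter s = 2.4691.
By l'Huilier's theorem, tan(E/4) = √[tan(s/2) tan((s−a)/2) tan((s−b)/2) tan((s−c)/2)], giving spherical excess E = 0.0824 rad.
Area = E·R² = 0.0824 × (3389.5)² ≈ 946983 km².

946983 km²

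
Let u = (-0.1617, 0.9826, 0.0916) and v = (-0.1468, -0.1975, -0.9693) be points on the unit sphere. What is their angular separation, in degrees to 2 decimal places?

105.02°

u·v = -0.2591; |u| = 1.0000, |v| = 1.0000.
cos θ = (u·v)/(|u||v|) = -0.2591, so θ = 105.02°.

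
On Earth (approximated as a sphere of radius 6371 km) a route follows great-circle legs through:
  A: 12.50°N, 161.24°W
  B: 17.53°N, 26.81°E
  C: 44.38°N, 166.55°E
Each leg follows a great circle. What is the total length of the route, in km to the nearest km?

28573 km

Leg A→B: central angle 2.5994 rad, distance 16560.9 km.
Leg B→C: central angle 1.8854 rad, distance 12011.7 km.
Total: 16560.9 + 12011.7 ≈ 28573 km.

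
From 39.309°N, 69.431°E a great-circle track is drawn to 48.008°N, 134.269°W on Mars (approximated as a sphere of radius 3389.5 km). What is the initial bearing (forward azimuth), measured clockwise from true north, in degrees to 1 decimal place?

Δλ = 156.300° = 2.7279 rad.
y = sin Δλ · cos φ₂ = (0.4019)(0.6690) = 0.2689
x = cos φ₁ sin φ₂ − sin φ₁ cos φ₂ cos Δλ = (0.7737)(0.7432) − (0.6335)(0.6690)(-0.9157) = 0.9632
θ = atan2(y, x) = 15.60°, so the bearing is 15.6°.

15.6°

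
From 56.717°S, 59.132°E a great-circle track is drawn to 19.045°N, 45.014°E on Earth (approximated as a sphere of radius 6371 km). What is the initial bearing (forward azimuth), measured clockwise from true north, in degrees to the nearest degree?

346°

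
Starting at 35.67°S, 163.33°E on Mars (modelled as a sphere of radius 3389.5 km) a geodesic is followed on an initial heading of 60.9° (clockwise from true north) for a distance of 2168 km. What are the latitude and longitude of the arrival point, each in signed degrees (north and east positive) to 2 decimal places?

Angular distance δ = d/R = 2168/3389.5 = 0.63962 rad; initial bearing θ = 1.0629 rad.
sin φ₂ = sin φ₁ cos δ + cos φ₁ sin δ cos θ = (-0.5831)(0.8023) + (0.8124)(0.5969)(0.4863) = -0.2320, so φ₂ = -13.42°.
Δλ = atan2(sin θ sin δ cos φ₁, cos δ − sin φ₁ sin φ₂) = atan2(0.4237, 0.6670) = 32.424°.
λ₂ = 163.330° + 32.424° = 195.75° → -164.25° after wrapping to (−180°, 180°].

-13.42°, -164.25°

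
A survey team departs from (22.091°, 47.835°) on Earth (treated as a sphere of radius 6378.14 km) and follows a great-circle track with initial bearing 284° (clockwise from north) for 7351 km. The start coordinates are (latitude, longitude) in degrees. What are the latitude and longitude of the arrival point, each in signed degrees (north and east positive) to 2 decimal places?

20.95°, -23.87°

Angular distance δ = d/R = 7351/6378.14 = 1.15253 rad; initial bearing θ = 4.9567 rad.
sin φ₂ = sin φ₁ cos δ + cos φ₁ sin δ cos θ = (0.3761)(0.4062) + (0.9266)(0.9138)(0.2419) = 0.3576, so φ₂ = 20.95°.
Δλ = atan2(sin θ sin δ cos φ₁, cos δ − sin φ₁ sin φ₂) = atan2(-0.8216, 0.2717) = -71.701°.
λ₂ = 47.835° − 71.701° = -23.87°.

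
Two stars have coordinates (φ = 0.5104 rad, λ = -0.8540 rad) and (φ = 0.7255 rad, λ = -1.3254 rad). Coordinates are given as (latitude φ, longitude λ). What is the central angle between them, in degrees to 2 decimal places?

Let φ₁ = 0.5104 rad, φ₂ = 0.7255 rad, and Δλ = -0.4714 rad.
cos c = sin φ₁ sin φ₂ + cos φ₁ cos φ₂ cos Δλ = (0.4885)(0.6635) + (0.8725)(0.7482)(0.8909) = 0.90575,
so c = arccos(0.90575) = 0.43764 rad.
So the angular separation is 25.07°.

25.07°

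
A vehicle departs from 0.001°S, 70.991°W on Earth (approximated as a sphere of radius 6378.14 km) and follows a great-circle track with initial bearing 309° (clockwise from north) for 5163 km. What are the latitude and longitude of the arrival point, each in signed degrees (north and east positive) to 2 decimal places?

27.10°, -110.19°

Angular distance δ = d/R = 5163/6378.14 = 0.80948 rad; initial bearing θ = 5.3931 rad.
sin φ₂ = sin φ₁ cos δ + cos φ₁ sin δ cos θ = (-0.0000)(0.6899) + (1.0000)(0.7239)(0.6293) = 0.4556, so φ₂ = 27.10°.
Δλ = atan2(sin θ sin δ cos φ₁, cos δ − sin φ₁ sin φ₂) = atan2(-0.5626, 0.6899) = -39.197°.
λ₂ = -70.991° − 39.197° = -110.19°.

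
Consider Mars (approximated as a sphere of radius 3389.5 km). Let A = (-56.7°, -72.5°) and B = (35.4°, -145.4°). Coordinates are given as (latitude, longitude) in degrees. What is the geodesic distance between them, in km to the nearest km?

With latitudes φ₁ = -56.700°, φ₂ = 35.400° and longitude difference Δλ = -72.900°:
cos c = sin φ₁ sin φ₂ + cos φ₁ cos φ₂ cos Δλ = (-0.8358)(0.5793) + (0.5490)(0.8151)(0.2940) = -0.35258,
so c = arccos(-0.35258) = 1.93112 rad.
Distance = R·c = 3389.5 × 1.9311 ≈ 6546 km.

6546 km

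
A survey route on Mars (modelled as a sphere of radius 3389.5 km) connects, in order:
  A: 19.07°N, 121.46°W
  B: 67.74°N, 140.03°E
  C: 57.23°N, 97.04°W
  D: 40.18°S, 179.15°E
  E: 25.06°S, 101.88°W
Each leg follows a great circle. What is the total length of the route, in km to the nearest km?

Leg A→B: central angle 1.3187 rad, distance 4469.9 km.
Leg B→C: central angle 0.8410 rad, distance 2850.5 km.
Leg C→D: central angle 2.0920 rad, distance 7090.8 km.
Leg D→E: central angle 1.1531 rad, distance 3908.3 km.
Total: 4469.9 + 2850.5 + 7090.8 + 3908.3 ≈ 18320 km.

18320 km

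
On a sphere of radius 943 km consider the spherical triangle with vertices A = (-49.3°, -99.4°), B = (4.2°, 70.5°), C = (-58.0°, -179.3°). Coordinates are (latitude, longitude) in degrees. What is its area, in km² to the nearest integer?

Side lengths (central angles): a = 1.8179, b = 0.7904, c = 2.3403 rad; semiperimeter s = 2.4743.
By l'Huilier's theorem, tan(E/4) = √[tan(s/2) tan((s−a)/2) tan((s−b)/2) tan((s−c)/2)], giving spherical excess E = 1.0613 rad.
Area = E·R² = 1.0613 × (943)² ≈ 943804 km².

943804 km²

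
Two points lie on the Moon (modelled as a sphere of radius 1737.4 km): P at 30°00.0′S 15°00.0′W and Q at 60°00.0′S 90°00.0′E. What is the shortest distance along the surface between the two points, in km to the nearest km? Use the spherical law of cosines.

2161 km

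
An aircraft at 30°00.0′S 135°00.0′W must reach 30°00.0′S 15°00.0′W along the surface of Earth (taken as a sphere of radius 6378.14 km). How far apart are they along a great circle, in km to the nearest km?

10818 km

In radians: φ₁ = -0.5236, φ₂ = -0.5236, Δλ = 120.000° = 2.0944 rad.
Haversine: a = sin²(Δφ/2) + cos φ₁ cos φ₂ sin²(Δλ/2) = 0.0000 + (0.8660)(0.8660)(0.7500) = 0.56250.
Central angle c = 2·arcsin(√a) = 1.69612 rad.
Distance = R·c = 6378.14 × 1.6961 ≈ 10818 km.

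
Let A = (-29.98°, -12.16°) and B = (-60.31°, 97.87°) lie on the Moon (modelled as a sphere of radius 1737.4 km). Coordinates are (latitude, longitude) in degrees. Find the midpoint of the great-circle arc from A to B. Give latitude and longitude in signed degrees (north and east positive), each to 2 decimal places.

Central angle δ = 1.2795 rad. Interpolating on the sphere with fraction f = 0.5:
P = [sin((1−f)δ)·A + sin(fδ)·B] / sin δ = 0.6233·A + 0.6233·B in Cartesian coordinates,
giving P = (0.4855, 0.1921, -0.8529), i.e. latitude -58.53°, longitude 21.59°.

-58.53°, 21.59°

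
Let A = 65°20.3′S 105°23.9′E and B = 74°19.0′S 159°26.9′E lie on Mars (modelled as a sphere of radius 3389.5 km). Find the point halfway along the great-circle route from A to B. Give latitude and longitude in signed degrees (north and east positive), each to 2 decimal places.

-71.78°, 126.20°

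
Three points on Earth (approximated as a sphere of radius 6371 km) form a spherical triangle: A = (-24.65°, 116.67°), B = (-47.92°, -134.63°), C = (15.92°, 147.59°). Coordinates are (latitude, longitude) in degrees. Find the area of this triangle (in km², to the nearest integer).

34212758 km²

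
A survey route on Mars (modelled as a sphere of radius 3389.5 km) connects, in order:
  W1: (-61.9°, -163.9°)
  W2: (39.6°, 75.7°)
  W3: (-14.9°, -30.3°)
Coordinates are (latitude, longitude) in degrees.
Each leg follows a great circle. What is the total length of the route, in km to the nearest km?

Leg W1→W2: central angle 2.4127 rad, distance 8178.0 km.
Leg W2→W3: central angle 1.9489 rad, distance 6605.7 km.
Total: 8178.0 + 6605.7 ≈ 14784 km.

14784 km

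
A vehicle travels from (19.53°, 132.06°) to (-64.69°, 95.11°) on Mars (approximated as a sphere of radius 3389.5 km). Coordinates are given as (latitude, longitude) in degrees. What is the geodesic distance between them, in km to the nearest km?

5257 km

With latitudes φ₁ = 19.530°, φ₂ = -64.690° and longitude difference Δλ = -36.950°:
Haversine: a = sin²(Δφ/2) + cos φ₁ cos φ₂ sin²(Δλ/2) = 0.4496 + (0.9425)(0.4275)(0.1004) = 0.49011.
Central angle c = 2·arcsin(√a) = 1.55101 rad.
Distance = R·c = 3389.5 × 1.5510 ≈ 5257 km.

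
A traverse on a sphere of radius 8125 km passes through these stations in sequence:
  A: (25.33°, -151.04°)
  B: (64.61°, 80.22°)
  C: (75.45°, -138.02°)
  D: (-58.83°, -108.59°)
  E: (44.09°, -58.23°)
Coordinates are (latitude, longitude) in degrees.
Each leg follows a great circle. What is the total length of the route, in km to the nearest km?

51927 km

Leg A→B: central angle 1.4263 rad, distance 11588.8 km.
Leg B→C: central angle 0.6603 rad, distance 5364.6 km.
Leg C→D: central angle 2.3673 rad, distance 19234.6 km.
Leg D→E: central angle 1.9371 rad, distance 15739.0 km.
Total: 11588.8 + 5364.6 + 19234.6 + 15739.0 ≈ 51927 km.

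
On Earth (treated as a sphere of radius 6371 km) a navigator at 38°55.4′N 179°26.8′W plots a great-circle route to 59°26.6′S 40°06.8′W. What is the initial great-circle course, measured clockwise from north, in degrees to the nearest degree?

142°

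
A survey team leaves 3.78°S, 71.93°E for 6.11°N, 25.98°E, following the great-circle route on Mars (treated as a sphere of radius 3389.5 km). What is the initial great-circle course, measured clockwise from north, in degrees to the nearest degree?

Δλ = -45.950° = -0.8020 rad.
y = sin Δλ · cos φ₂ = (-0.7187)(0.9943) = -0.7147
x = cos φ₁ sin φ₂ − sin φ₁ cos φ₂ cos Δλ = (0.9978)(0.1064) − (-0.0659)(0.9943)(0.6953) = 0.1518
θ = atan2(y, x) = -78.01°; adding 360° gives 282°.

282°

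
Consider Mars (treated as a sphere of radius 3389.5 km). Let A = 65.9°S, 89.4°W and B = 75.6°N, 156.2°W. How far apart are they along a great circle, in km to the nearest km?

In radians: φ₁ = -1.1502, φ₂ = 1.3195, Δλ = -66.800° = -1.1659 rad.
cos c = sin φ₁ sin φ₂ + cos φ₁ cos φ₂ cos Δλ = (-0.9128)(0.9686) + (0.4083)(0.2487)(0.3939) = -0.84415,
so c = arccos(-0.84415) = 2.57578 rad.
Distance = R·c = 3389.5 × 2.5758 ≈ 8731 km.

8731 km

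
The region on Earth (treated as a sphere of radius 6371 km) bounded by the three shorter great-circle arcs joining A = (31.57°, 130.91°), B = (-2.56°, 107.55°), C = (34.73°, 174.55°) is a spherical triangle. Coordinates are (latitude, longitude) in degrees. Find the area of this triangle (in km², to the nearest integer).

6376540 km²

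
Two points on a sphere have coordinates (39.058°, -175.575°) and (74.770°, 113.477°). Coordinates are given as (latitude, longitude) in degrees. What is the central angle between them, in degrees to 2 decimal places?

47.58°

In radians: φ₁ = 0.6817, φ₂ = 1.3050, Δλ = -70.948° = -1.2383 rad.
Haversine: a = sin²(Δφ/2) + cos φ₁ cos φ₂ sin²(Δλ/2) = 0.0940 + (0.7765)(0.2627)(0.3368) = 0.16272.
Central angle c = 2·arcsin(√a) = 0.83042 rad.
So the angular separation is 47.58°.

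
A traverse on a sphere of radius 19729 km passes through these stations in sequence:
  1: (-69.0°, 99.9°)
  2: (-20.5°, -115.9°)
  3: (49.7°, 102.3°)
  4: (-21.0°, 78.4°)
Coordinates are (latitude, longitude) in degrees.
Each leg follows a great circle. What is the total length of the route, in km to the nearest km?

Leg 1→2: central angle 1.5161 rad, distance 29910.6 km.
Leg 2→3: central angle 2.4086 rad, distance 47519.6 km.
Leg 3→4: central angle 1.2883 rad, distance 25417.2 km.
Total: 29910.6 + 47519.6 + 25417.2 ≈ 102847 km.

102847 km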